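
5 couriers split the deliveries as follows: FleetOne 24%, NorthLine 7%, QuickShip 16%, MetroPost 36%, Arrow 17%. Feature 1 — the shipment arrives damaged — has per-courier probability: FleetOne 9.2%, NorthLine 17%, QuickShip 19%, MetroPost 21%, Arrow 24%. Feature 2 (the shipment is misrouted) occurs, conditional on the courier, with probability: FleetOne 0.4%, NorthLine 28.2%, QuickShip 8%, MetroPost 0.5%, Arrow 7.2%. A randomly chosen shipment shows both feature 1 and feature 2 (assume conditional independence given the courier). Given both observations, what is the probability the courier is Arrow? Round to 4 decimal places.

0.3196

Unnormalized posteriors (prior × likelihood):
  FleetOne: 0.24 × 0.092 × 0.004 = 0.00008832
  NorthLine: 0.07 × 0.17 × 0.282 = 0.0033558
  QuickShip: 0.16 × 0.19 × 0.08 = 0.002432
  MetroPost: 0.36 × 0.21 × 0.005 = 0.000378
  Arrow: 0.17 × 0.24 × 0.072 = 0.0029376
Sum = 0.00919172.
P(Arrow | evidence) = 0.0029376 / 0.00919172 ≈ 0.3196.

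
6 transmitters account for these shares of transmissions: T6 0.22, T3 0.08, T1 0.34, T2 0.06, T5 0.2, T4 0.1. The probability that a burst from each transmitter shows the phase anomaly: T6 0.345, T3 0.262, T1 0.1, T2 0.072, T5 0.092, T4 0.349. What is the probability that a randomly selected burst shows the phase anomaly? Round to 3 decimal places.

0.188

Unnormalized posteriors (prior × likelihood):
  T6: 0.22 × 0.345 = 0.0759
  T3: 0.08 × 0.262 = 0.02096
  T1: 0.34 × 0.1 = 0.034
  T2: 0.06 × 0.072 = 0.00432
  T5: 0.2 × 0.092 = 0.0184
  T4: 0.1 × 0.349 = 0.0349
P(anomaly) = 0.0759 + 0.02096 + 0.034 + 0.00432 + 0.0184 + 0.0349 = 0.18848 → 0.188.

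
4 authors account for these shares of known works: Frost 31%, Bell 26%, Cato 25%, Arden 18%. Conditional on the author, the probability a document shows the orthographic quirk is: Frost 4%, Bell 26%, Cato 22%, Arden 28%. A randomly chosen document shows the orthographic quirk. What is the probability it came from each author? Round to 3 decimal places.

Unnormalized posteriors (prior × likelihood):
  Frost: 0.31 × 0.04 = 0.0124
  Bell: 0.26 × 0.26 = 0.0676
  Cato: 0.25 × 0.22 = 0.055
  Arden: 0.18 × 0.28 = 0.0504
Sum = 0.1854.
P(Frost | quirk) = 0.0124/0.1854 ≈ 0.067
P(Bell | quirk) = 0.0676/0.1854 ≈ 0.365
P(Cato | quirk) = 0.055/0.1854 ≈ 0.297
P(Arden | quirk) = 0.0504/0.1854 ≈ 0.272

Frost 0.067, Bell 0.365, Cato 0.297, Arden 0.272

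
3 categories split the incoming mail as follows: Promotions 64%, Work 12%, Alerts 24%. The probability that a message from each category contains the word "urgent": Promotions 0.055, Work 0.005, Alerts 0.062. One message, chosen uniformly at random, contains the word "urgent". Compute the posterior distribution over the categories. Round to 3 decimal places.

Promotions 0.695, Work 0.012, Alerts 0.294

By Bayes' rule, posterior ∝ prior × likelihood:
  Promotions: 0.64 × 0.055 = 0.0352
  Work: 0.12 × 0.005 = 0.0006
  Alerts: 0.24 × 0.062 = 0.01488
Sum = 0.05068.
P(Promotions | urgent-flag) = 0.0352/0.05068 ≈ 0.695
P(Work | urgent-flag) = 0.0006/0.05068 ≈ 0.012
P(Alerts | urgent-flag) = 0.01488/0.05068 ≈ 0.294
(Check: 0.695+0.012+0.294 = 1.001.)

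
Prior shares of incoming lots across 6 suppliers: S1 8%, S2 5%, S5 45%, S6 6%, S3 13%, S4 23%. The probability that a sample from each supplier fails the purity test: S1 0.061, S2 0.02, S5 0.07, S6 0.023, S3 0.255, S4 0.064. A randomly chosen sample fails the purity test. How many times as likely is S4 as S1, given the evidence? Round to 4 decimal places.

3.0164

By Bayes' rule, posterior ∝ prior × likelihood:
  S1: 0.08 × 0.061 = 0.00488
  S2: 0.05 × 0.02 = 0.001
  S5: 0.45 × 0.07 = 0.0315
  S6: 0.06 × 0.023 = 0.00138
  S3: 0.13 × 0.255 = 0.03315
  S4: 0.23 × 0.064 = 0.01472
Sum = 0.08663.
The ratio is 0.01472 / 0.00488 (the normalizer cancels) = 3.0164.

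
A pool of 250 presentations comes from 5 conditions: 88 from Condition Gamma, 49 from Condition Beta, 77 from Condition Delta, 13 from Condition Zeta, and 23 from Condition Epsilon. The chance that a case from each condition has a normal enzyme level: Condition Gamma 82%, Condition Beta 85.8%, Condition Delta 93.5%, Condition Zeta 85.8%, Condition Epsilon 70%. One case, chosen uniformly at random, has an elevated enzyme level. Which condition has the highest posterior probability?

Condition Gamma

Taking complements, P(elevated | each) = Condition Gamma 0.18, Condition Beta 0.142, Condition Delta 0.065, Condition Zeta 0.142, Condition Epsilon 0.3.
Prior × likelihood for each hypothesis:
  Condition Gamma: 0.352 × 0.18 = 0.06336
  Condition Beta: 0.196 × 0.142 = 0.027832
  Condition Delta: 0.308 × 0.065 = 0.02002
  Condition Zeta: 0.052 × 0.142 = 0.007384
  Condition Epsilon: 0.092 × 0.3 = 0.0276
Normalizing constant = 0.146196.
Largest term belongs to Condition Gamma, so Condition Gamma is most probable.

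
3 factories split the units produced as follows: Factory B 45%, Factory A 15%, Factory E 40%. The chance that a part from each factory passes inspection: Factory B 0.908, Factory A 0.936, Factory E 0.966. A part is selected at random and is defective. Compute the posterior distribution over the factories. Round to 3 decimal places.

Taking complements, P(defective | each) = Factory B 0.092, Factory A 0.064, Factory E 0.034.
Unnormalized posteriors (prior × likelihood):
  Factory B: 0.45 × 0.092 = 0.0414
  Factory A: 0.15 × 0.064 = 0.0096
  Factory E: 0.4 × 0.034 = 0.0136
Normalizing constant = 0.0646.
P(Factory B | defective) = 0.0414/0.0646 ≈ 0.641
P(Factory A | defective) = 0.0096/0.0646 ≈ 0.149
P(Factory E | defective) = 0.0136/0.0646 ≈ 0.211
(Check: 0.641+0.149+0.211 = 1.001.)

Factory B 0.641, Factory A 0.149, Factory E 0.211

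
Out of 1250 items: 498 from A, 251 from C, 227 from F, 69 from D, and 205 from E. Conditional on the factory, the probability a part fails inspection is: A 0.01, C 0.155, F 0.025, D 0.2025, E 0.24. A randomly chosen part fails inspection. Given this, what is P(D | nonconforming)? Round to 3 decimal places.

By Bayes' rule, posterior ∝ prior × likelihood:
  A: 0.3984 × 0.01 = 0.003984
  C: 0.2008 × 0.155 = 0.031124
  F: 0.1816 × 0.025 = 0.00454
  D: 0.0552 × 0.2025 = 0.011178
  E: 0.164 × 0.24 = 0.03936
Sum = 0.090186.
P(D | evidence) = 0.011178 / 0.090186 ≈ 0.124.

0.124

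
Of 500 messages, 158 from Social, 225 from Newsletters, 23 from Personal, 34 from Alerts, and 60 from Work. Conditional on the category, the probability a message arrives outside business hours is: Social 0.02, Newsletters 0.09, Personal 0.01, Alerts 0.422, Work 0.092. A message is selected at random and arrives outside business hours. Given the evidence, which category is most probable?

Unnormalized posteriors (prior × likelihood):
  Social: 0.316 × 0.02 = 0.00632
  Newsletters: 0.45 × 0.09 = 0.0405
  Personal: 0.046 × 0.01 = 0.00046
  Alerts: 0.068 × 0.422 = 0.028696
  Work: 0.12 × 0.092 = 0.01104
Sum = 0.087016.
Largest term belongs to Newsletters, so Newsletters is most probable.

Newsletters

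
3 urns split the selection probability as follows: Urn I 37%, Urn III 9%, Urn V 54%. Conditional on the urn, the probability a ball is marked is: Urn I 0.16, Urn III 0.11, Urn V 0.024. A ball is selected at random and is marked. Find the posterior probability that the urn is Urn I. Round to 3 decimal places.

0.721

Compute prior × likelihood for every hypothesis:
  Urn I: 0.37 × 0.16 = 0.0592
  Urn III: 0.09 × 0.11 = 0.0099
  Urn V: 0.54 × 0.024 = 0.01296
Sum = 0.08206.
P(Urn I | evidence) = 0.0592 / 0.08206 ≈ 0.721.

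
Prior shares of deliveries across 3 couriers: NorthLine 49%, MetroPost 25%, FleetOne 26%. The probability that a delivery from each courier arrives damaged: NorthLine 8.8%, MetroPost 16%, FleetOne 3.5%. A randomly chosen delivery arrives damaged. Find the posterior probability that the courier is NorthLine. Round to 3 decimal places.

0.468

Prior × likelihood for each hypothesis:
  NorthLine: 0.49 × 0.088 = 0.04312
  MetroPost: 0.25 × 0.16 = 0.04
  FleetOne: 0.26 × 0.035 = 0.0091
Normalizing constant = 0.09222.
P(NorthLine | evidence) = 0.04312 / 0.09222 ≈ 0.468.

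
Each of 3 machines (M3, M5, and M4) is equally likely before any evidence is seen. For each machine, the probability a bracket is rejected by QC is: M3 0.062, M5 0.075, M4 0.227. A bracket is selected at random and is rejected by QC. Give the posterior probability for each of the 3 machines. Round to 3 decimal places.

Since the prior is uniform, the posterior is proportional to the likelihood:
  M3: 0.062
  M5: 0.075
  M4: 0.227
Normalizing constant = 0.364.
P(M3 | rejected) = 0.062/0.364 ≈ 0.170
P(M5 | rejected) = 0.075/0.364 ≈ 0.206
P(M4 | rejected) = 0.227/0.364 ≈ 0.624

M3 0.170, M5 0.206, M4 0.624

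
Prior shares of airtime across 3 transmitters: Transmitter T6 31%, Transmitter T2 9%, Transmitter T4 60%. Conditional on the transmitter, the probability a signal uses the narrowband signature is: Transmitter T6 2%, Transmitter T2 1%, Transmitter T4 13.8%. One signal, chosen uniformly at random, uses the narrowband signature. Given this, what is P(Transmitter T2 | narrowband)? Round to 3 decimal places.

0.010

By Bayes' rule, posterior ∝ prior × likelihood:
  Transmitter T6: 0.31 × 0.02 = 0.0062
  Transmitter T2: 0.09 × 0.01 = 0.0009
  Transmitter T4: 0.6 × 0.138 = 0.0828
Normalizing constant = 0.0899.
P(Transmitter T2 | evidence) = 0.0009 / 0.0899 ≈ 0.010.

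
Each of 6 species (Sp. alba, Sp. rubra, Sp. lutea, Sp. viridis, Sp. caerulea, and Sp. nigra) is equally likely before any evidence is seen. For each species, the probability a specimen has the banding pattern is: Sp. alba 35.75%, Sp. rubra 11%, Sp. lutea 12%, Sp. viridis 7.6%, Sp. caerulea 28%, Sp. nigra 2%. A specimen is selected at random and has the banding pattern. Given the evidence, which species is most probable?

Since the prior is uniform, the posterior is proportional to the likelihood:
  Sp. alba: 0.3575
  Sp. rubra: 0.11
  Sp. lutea: 0.12
  Sp. viridis: 0.076
  Sp. caerulea: 0.28
  Sp. nigra: 0.02
Sum = 0.9635.
Largest term belongs to Sp. alba, so Sp. alba is most probable.

Sp. alba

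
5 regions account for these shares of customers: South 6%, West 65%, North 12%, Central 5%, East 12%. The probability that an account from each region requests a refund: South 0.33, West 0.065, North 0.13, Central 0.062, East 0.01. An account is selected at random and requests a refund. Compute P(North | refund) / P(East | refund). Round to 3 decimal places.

13.000

By Bayes' rule, posterior ∝ prior × likelihood:
  South: 0.06 × 0.33 = 0.0198
  West: 0.65 × 0.065 = 0.04225
  North: 0.12 × 0.13 = 0.0156
  Central: 0.05 × 0.062 = 0.0031
  East: 0.12 × 0.01 = 0.0012
Sum = 0.08195.
The ratio is 0.0156 / 0.0012 (the normalizer cancels) = 13.000.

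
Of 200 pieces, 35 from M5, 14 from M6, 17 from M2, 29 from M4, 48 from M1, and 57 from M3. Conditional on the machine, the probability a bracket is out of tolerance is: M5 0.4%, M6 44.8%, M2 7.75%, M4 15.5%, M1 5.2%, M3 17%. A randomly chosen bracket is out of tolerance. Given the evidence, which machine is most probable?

By Bayes' rule, posterior ∝ prior × likelihood:
  M5: 0.175 × 0.004 = 0.0007
  M6: 0.07 × 0.448 = 0.03136
  M2: 0.085 × 0.0775 = 0.0065875
  M4: 0.145 × 0.155 = 0.022475
  M1: 0.24 × 0.052 = 0.01248
  M3: 0.285 × 0.17 = 0.04845
Total = 0.1220525.
Largest term belongs to M3, so M3 is most probable.

M3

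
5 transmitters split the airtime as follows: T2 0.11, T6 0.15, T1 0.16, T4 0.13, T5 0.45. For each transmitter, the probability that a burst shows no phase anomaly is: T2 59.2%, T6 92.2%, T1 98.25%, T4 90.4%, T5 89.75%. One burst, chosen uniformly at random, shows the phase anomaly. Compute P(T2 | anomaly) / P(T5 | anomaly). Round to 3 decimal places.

Taking complements, P(anomaly | each) = T2 0.408, T6 0.078, T1 0.0175, T4 0.096, T5 0.1025.
Compute prior × likelihood for every hypothesis:
  T2: 0.11 × 0.408 = 0.04488
  T6: 0.15 × 0.078 = 0.0117
  T1: 0.16 × 0.0175 = 0.0028
  T4: 0.13 × 0.096 = 0.01248
  T5: 0.45 × 0.1025 = 0.046125
Normalizing constant = 0.117985.
The ratio is 0.04488 / 0.046125 (the normalizer cancels) = 0.973.

0.973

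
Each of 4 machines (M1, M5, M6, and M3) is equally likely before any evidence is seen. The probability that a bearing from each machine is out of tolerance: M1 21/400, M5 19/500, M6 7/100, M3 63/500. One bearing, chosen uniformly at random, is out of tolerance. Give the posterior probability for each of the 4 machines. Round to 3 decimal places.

M1 0.183, M5 0.133, M6 0.244, M3 0.440

With a uniform prior (1/4 each), posterior ∝ likelihood:
  M1: 0.0525
  M5: 0.038
  M6: 0.07
  M3: 0.126
Sum = 0.2865.
P(M1 | oversize) = 0.0525/0.2865 ≈ 0.183
P(M5 | oversize) = 0.038/0.2865 ≈ 0.133
P(M6 | oversize) = 0.07/0.2865 ≈ 0.244
P(M3 | oversize) = 0.126/0.2865 ≈ 0.440
(Check: 0.183+0.133+0.244+0.440 = 1.000.)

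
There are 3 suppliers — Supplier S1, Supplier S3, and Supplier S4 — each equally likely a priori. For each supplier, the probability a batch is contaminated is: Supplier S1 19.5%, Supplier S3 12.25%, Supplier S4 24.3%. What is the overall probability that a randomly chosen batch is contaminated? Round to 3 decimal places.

0.187

Since the prior is uniform, the posterior is proportional to the likelihood:
  Supplier S1: 0.195
  Supplier S3: 0.1225
  Supplier S4: 0.243
P(contaminated) = (1/3) × (0.195 + 0.1225 + 0.243) = 0.5605/3 ≈ 0.187.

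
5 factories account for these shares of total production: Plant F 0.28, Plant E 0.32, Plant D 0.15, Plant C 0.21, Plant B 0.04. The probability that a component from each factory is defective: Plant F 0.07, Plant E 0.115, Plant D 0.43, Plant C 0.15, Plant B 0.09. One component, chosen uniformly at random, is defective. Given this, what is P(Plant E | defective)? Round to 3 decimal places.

Prior × likelihood for each hypothesis:
  Plant F: 0.28 × 0.07 = 0.0196
  Plant E: 0.32 × 0.115 = 0.0368
  Plant D: 0.15 × 0.43 = 0.0645
  Plant C: 0.21 × 0.15 = 0.0315
  Plant B: 0.04 × 0.09 = 0.0036
Normalizing constant = 0.156.
P(Plant E | evidence) = 0.0368 / 0.156 ≈ 0.236.

0.236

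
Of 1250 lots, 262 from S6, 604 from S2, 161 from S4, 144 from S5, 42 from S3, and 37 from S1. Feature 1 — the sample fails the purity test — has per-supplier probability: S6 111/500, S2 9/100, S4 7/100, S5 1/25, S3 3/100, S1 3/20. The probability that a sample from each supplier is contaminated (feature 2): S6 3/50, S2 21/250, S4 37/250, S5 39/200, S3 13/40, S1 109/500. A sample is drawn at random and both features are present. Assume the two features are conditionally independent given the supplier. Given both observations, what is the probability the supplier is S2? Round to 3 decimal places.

Compute prior × likelihood for every hypothesis:
  S6: 0.2096 × 0.222 × 0.06 = 0.002791872
  S2: 0.4832 × 0.09 × 0.084 = 0.003652992
  S4: 0.1288 × 0.07 × 0.148 = 0.001334368
  S5: 0.1152 × 0.04 × 0.195 = 0.00089856
  S3: 0.0336 × 0.03 × 0.325 = 0.0003276
  S1: 0.0296 × 0.15 × 0.218 = 0.00096792
Sum = 0.009973312.
P(S2 | evidence) = 0.003652992 / 0.009973312 ≈ 0.366.

0.366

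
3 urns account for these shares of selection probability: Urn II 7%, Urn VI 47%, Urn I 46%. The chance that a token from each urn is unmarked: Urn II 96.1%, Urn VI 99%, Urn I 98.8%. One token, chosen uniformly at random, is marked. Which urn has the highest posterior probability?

Taking complements, P(marked | each) = Urn II 0.039, Urn VI 0.01, Urn I 0.012.
Prior × likelihood for each hypothesis:
  Urn II: 0.07 × 0.039 = 0.00273
  Urn VI: 0.47 × 0.01 = 0.0047
  Urn I: 0.46 × 0.012 = 0.00552
Sum = 0.01295.
Largest term belongs to Urn I, so Urn I is most probable.

Urn I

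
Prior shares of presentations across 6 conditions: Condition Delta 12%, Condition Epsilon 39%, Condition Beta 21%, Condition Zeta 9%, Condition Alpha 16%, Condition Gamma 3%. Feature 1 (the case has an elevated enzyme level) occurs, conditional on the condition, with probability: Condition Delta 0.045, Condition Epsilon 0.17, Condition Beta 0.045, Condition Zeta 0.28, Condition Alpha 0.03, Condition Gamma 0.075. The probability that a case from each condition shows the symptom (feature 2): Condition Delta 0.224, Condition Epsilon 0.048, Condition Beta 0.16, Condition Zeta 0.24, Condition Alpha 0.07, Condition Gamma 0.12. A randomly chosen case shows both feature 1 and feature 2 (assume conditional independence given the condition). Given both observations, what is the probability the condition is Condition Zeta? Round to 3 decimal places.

0.482

Prior × likelihood for each hypothesis:
  Condition Delta: 0.12 × 0.045 × 0.224 = 0.0012096
  Condition Epsilon: 0.39 × 0.17 × 0.048 = 0.0031824
  Condition Beta: 0.21 × 0.045 × 0.16 = 0.001512
  Condition Zeta: 0.09 × 0.28 × 0.24 = 0.006048
  Condition Alpha: 0.16 × 0.03 × 0.07 = 0.000336
  Condition Gamma: 0.03 × 0.075 × 0.12 = 0.00027
Normalizing constant = 0.012558.
P(Condition Zeta | evidence) = 0.006048 / 0.012558 ≈ 0.482.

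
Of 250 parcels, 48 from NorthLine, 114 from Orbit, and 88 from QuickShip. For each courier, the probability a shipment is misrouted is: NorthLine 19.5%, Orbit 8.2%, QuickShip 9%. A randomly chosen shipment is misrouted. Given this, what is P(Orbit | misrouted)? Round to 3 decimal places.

0.351

By Bayes' rule, posterior ∝ prior × likelihood:
  NorthLine: 0.192 × 0.195 = 0.03744
  Orbit: 0.456 × 0.082 = 0.037392
  QuickShip: 0.352 × 0.09 = 0.03168
Total = 0.106512.
P(Orbit | evidence) = 0.037392 / 0.106512 ≈ 0.351.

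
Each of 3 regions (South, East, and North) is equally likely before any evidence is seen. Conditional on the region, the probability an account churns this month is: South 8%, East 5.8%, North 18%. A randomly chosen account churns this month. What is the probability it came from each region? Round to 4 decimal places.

South 0.2516, East 0.1824, North 0.5660

With a uniform prior (1/3 each), posterior ∝ likelihood:
  South: 0.08
  East: 0.058
  North: 0.18
Sum = 0.318.
P(South | churn) = 0.08/0.318 ≈ 0.2516
P(East | churn) = 0.058/0.318 ≈ 0.1824
P(North | churn) = 0.18/0.318 ≈ 0.5660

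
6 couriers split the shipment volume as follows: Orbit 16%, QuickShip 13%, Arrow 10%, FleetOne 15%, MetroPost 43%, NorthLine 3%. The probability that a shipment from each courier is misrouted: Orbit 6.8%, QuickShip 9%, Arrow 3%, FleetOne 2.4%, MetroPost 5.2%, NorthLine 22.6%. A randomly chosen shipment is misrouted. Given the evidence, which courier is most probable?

By Bayes' rule, posterior ∝ prior × likelihood:
  Orbit: 0.16 × 0.068 = 0.01088
  QuickShip: 0.13 × 0.09 = 0.0117
  Arrow: 0.1 × 0.03 = 0.003
  FleetOne: 0.15 × 0.024 = 0.0036
  MetroPost: 0.43 × 0.052 = 0.02236
  NorthLine: 0.03 × 0.226 = 0.00678
Sum = 0.05832.
Largest term belongs to MetroPost, so MetroPost is most probable.

MetroPost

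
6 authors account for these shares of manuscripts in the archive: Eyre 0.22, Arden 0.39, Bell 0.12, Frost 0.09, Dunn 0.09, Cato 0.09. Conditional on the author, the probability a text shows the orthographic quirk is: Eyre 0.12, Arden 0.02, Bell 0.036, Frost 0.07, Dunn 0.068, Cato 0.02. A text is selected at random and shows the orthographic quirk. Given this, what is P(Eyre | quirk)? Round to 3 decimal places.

0.501

Compute prior × likelihood for every hypothesis:
  Eyre: 0.22 × 0.12 = 0.0264
  Arden: 0.39 × 0.02 = 0.0078
  Bell: 0.12 × 0.036 = 0.00432
  Frost: 0.09 × 0.07 = 0.0063
  Dunn: 0.09 × 0.068 = 0.00612
  Cato: 0.09 × 0.02 = 0.0018
Sum = 0.05274.
P(Eyre | evidence) = 0.0264 / 0.05274 ≈ 0.501.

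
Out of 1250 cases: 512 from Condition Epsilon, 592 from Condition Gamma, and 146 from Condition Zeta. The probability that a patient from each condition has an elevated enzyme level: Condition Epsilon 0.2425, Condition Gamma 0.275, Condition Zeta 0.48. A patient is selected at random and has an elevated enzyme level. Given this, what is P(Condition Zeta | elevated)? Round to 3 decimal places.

Prior × likelihood for each hypothesis:
  Condition Epsilon: 0.4096 × 0.2425 = 0.099328
  Condition Gamma: 0.4736 × 0.275 = 0.13024
  Condition Zeta: 0.1168 × 0.48 = 0.056064
Total = 0.285632.
P(Condition Zeta | evidence) = 0.056064 / 0.285632 ≈ 0.196.

0.196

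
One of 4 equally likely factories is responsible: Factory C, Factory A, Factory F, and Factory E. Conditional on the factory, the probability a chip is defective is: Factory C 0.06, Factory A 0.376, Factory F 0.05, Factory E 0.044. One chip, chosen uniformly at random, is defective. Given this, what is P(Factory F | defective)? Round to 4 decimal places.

Since the prior is uniform, the posterior is proportional to the likelihood:
  Factory C: 0.06
  Factory A: 0.376
  Factory F: 0.05
  Factory E: 0.044
Sum = 0.53.
P(Factory F | evidence) = 0.05 / 0.53 ≈ 0.0943.

0.0943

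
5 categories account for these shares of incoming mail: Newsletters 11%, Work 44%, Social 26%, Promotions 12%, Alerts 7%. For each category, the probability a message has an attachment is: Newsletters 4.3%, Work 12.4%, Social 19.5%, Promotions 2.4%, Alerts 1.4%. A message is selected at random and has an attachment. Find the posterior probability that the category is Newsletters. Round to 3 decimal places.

By Bayes' rule, posterior ∝ prior × likelihood:
  Newsletters: 0.11 × 0.043 = 0.00473
  Work: 0.44 × 0.124 = 0.05456
  Social: 0.26 × 0.195 = 0.0507
  Promotions: 0.12 × 0.024 = 0.00288
  Alerts: 0.07 × 0.014 = 0.00098
Normalizing constant = 0.11385.
P(Newsletters | evidence) = 0.00473 / 0.11385 ≈ 0.042.

0.042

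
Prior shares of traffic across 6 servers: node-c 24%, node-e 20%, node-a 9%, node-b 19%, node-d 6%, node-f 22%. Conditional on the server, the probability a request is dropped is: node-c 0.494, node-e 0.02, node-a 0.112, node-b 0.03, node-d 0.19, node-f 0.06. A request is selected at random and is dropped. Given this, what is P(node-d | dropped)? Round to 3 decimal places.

Unnormalized posteriors (prior × likelihood):
  node-c: 0.24 × 0.494 = 0.11856
  node-e: 0.2 × 0.02 = 0.004
  node-a: 0.09 × 0.112 = 0.01008
  node-b: 0.19 × 0.03 = 0.0057
  node-d: 0.06 × 0.19 = 0.0114
  node-f: 0.22 × 0.06 = 0.0132
Total = 0.16294.
P(node-d | evidence) = 0.0114 / 0.16294 ≈ 0.070.

0.070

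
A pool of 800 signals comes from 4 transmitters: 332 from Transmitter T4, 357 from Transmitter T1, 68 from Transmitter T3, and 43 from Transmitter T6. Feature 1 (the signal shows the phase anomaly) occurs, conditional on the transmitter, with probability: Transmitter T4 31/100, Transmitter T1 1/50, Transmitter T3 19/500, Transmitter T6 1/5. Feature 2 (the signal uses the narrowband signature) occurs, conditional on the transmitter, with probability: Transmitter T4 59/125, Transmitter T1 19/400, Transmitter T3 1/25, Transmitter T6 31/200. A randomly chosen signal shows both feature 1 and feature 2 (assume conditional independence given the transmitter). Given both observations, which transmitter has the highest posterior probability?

Compute prior × likelihood for every hypothesis:
  Transmitter T4: 0.415 × 0.31 × 0.472 = 0.0607228
  Transmitter T1: 0.44625 × 0.02 × 0.0475 = 0.0004239375
  Transmitter T3: 0.085 × 0.038 × 0.04 = 0.0001292
  Transmitter T6: 0.05375 × 0.2 × 0.155 = 0.00166625
Total = 0.0629421875.
Largest term belongs to Transmitter T4, so Transmitter T4 is most probable.

Transmitter T4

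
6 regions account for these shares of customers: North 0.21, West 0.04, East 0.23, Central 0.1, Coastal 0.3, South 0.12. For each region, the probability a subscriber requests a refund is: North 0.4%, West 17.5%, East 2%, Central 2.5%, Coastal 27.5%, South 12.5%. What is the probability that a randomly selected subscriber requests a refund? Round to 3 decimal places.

0.112

Unnormalized posteriors (prior × likelihood):
  North: 0.21 × 0.004 = 0.00084
  West: 0.04 × 0.175 = 0.007
  East: 0.23 × 0.02 = 0.0046
  Central: 0.1 × 0.025 = 0.0025
  Coastal: 0.3 × 0.275 = 0.0825
  South: 0.12 × 0.125 = 0.015
P(refund) = 0.00084 + 0.007 + 0.0046 + 0.0025 + 0.0825 + 0.015 = 0.11244 → 0.112.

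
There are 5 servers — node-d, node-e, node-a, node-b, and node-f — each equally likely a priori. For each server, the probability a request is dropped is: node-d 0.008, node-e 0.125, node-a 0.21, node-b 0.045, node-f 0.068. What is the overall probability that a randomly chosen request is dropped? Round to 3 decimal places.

Since the prior is uniform, the posterior is proportional to the likelihood:
  node-d: 0.008
  node-e: 0.125
  node-a: 0.21
  node-b: 0.045
  node-f: 0.068
P(dropped) = (1/5) × (0.008 + 0.125 + 0.21 + 0.045 + 0.068) = 0.456/5 ≈ 0.091.

0.091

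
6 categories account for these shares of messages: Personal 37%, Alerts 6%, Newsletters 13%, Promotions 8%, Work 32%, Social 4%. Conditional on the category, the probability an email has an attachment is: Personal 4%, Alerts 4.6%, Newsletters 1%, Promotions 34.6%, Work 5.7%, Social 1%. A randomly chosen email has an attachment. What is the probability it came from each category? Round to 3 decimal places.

Unnormalized posteriors (prior × likelihood):
  Personal: 0.37 × 0.04 = 0.0148
  Alerts: 0.06 × 0.046 = 0.00276
  Newsletters: 0.13 × 0.01 = 0.0013
  Promotions: 0.08 × 0.346 = 0.02768
  Work: 0.32 × 0.057 = 0.01824
  Social: 0.04 × 0.01 = 0.0004
Sum = 0.06518.
P(Personal | attachment) = 0.0148/0.06518 ≈ 0.227
P(Alerts | attachment) = 0.00276/0.06518 ≈ 0.042
P(Newsletters | attachment) = 0.0013/0.06518 ≈ 0.020
P(Promotions | attachment) = 0.02768/0.06518 ≈ 0.425
P(Work | attachment) = 0.01824/0.06518 ≈ 0.280
P(Social | attachment) = 0.0004/0.06518 ≈ 0.006

Personal 0.227, Alerts 0.042, Newsletters 0.020, Promotions 0.425, Work 0.280, Social 0.006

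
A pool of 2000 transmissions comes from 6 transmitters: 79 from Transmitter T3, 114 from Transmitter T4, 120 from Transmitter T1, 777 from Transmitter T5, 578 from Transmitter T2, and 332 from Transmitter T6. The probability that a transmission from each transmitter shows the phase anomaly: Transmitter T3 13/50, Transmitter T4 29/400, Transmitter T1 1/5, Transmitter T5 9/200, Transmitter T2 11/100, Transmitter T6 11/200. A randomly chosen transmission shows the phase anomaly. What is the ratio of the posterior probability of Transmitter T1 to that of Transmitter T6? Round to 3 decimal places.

1.314

By Bayes' rule, posterior ∝ prior × likelihood:
  Transmitter T3: 0.0395 × 0.26 = 0.01027
  Transmitter T4: 0.057 × 0.0725 = 0.0041325
  Transmitter T1: 0.06 × 0.2 = 0.012
  Transmitter T5: 0.3885 × 0.045 = 0.0174825
  Transmitter T2: 0.289 × 0.11 = 0.03179
  Transmitter T6: 0.166 × 0.055 = 0.00913
Normalizing constant = 0.084805.
The ratio is 0.012 / 0.00913 (the normalizer cancels) = 1.314.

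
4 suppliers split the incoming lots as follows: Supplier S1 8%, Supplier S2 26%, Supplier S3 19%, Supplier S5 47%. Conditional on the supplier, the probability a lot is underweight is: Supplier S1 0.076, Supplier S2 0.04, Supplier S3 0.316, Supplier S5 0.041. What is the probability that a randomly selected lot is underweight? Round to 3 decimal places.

Compute prior × likelihood for every hypothesis:
  Supplier S1: 0.08 × 0.076 = 0.00608
  Supplier S2: 0.26 × 0.04 = 0.0104
  Supplier S3: 0.19 × 0.316 = 0.06004
  Supplier S5: 0.47 × 0.041 = 0.01927
P(underweight) = 0.00608 + 0.0104 + 0.06004 + 0.01927 = 0.09579 → 0.096.

0.096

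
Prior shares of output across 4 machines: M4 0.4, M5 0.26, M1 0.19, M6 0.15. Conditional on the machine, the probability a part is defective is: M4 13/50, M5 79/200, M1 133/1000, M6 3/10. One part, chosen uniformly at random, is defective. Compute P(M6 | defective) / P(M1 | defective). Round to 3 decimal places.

Prior × likelihood for each hypothesis:
  M4: 0.4 × 0.26 = 0.104
  M5: 0.26 × 0.395 = 0.1027
  M1: 0.19 × 0.133 = 0.02527
  M6: 0.15 × 0.3 = 0.045
Total = 0.27697.
The ratio is 0.045 / 0.02527 (the normalizer cancels) = 1.781.

1.781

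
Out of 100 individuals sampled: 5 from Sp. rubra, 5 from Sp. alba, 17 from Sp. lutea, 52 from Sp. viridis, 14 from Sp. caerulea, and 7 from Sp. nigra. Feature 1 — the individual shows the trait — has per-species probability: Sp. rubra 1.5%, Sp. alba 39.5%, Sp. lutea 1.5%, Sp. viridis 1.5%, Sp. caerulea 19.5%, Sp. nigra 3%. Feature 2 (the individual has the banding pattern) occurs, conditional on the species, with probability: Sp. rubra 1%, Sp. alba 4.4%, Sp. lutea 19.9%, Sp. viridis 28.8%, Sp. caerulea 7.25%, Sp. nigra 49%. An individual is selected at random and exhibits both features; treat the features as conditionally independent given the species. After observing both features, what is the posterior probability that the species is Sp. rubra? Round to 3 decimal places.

Unnormalized posteriors (prior × likelihood):
  Sp. rubra: 0.05 × 0.015 × 0.01 = 0.0000075
  Sp. alba: 0.05 × 0.395 × 0.044 = 0.000869
  Sp. lutea: 0.17 × 0.015 × 0.199 = 0.00050745
  Sp. viridis: 0.52 × 0.015 × 0.288 = 0.0022464
  Sp. caerulea: 0.14 × 0.195 × 0.0725 = 0.00197925
  Sp. nigra: 0.07 × 0.03 × 0.49 = 0.001029
Normalizing constant = 0.0066386.
P(Sp. rubra | evidence) = 0.0000075 / 0.0066386 ≈ 0.001.

0.001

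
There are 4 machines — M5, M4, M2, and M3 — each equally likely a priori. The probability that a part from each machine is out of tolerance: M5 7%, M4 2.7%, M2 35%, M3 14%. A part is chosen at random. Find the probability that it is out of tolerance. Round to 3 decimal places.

With a uniform prior (1/4 each), posterior ∝ likelihood:
  M5: 0.07
  M4: 0.027
  M2: 0.35
  M3: 0.14
P(oversize) = (1/4) × (0.07 + 0.027 + 0.35 + 0.14) = 0.587/4 ≈ 0.147.

0.147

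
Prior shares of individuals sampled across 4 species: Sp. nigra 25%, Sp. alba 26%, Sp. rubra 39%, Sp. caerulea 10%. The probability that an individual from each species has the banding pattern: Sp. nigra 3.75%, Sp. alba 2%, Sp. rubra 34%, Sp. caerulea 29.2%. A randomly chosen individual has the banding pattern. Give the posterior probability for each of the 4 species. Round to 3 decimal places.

Sp. nigra 0.053, Sp. alba 0.029, Sp. rubra 0.752, Sp. caerulea 0.166

Compute prior × likelihood for every hypothesis:
  Sp. nigra: 0.25 × 0.0375 = 0.009375
  Sp. alba: 0.26 × 0.02 = 0.0052
  Sp. rubra: 0.39 × 0.34 = 0.1326
  Sp. caerulea: 0.1 × 0.292 = 0.0292
Normalizing constant = 0.176375.
P(Sp. nigra | banded) = 0.009375/0.176375 ≈ 0.053
P(Sp. alba | banded) = 0.0052/0.176375 ≈ 0.029
P(Sp. rubra | banded) = 0.1326/0.176375 ≈ 0.752
P(Sp. caerulea | banded) = 0.0292/0.176375 ≈ 0.166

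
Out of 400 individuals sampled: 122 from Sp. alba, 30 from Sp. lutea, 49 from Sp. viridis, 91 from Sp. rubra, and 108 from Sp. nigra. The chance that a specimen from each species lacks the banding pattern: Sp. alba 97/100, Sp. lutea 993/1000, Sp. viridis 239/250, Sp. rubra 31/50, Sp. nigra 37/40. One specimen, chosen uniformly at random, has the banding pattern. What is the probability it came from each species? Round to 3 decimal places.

Taking complements, P(banded | each) = Sp. alba 0.03, Sp. lutea 0.007, Sp. viridis 0.044, Sp. rubra 0.38, Sp. nigra 0.075.
Compute prior × likelihood for every hypothesis:
  Sp. alba: 0.305 × 0.03 = 0.00915
  Sp. lutea: 0.075 × 0.007 = 0.000525
  Sp. viridis: 0.1225 × 0.044 = 0.00539
  Sp. rubra: 0.2275 × 0.38 = 0.08645
  Sp. nigra: 0.27 × 0.075 = 0.02025
Total = 0.121765.
P(Sp. alba | banded) = 0.00915/0.121765 ≈ 0.075
P(Sp. lutea | banded) = 0.000525/0.121765 ≈ 0.004
P(Sp. viridis | banded) = 0.00539/0.121765 ≈ 0.044
P(Sp. rubra | banded) = 0.08645/0.121765 ≈ 0.710
P(Sp. nigra | banded) = 0.02025/0.121765 ≈ 0.166
(Check: 0.075+0.004+0.044+0.710+0.166 = 0.999.)

Sp. alba 0.075, Sp. lutea 0.004, Sp. viridis 0.044, Sp. rubra 0.710, Sp. nigra 0.166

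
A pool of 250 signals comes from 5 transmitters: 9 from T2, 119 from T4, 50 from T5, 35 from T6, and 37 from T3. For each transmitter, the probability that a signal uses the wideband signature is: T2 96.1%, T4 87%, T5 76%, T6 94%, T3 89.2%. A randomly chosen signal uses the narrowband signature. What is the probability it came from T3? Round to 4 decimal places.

0.1178

Taking complements, P(narrowband | each) = T2 0.039, T4 0.13, T5 0.24, T6 0.06, T3 0.108.
Unnormalized posteriors (prior × likelihood):
  T2: 0.036 × 0.039 = 0.001404
  T4: 0.476 × 0.13 = 0.06188
  T5: 0.2 × 0.24 = 0.048
  T6: 0.14 × 0.06 = 0.0084
  T3: 0.148 × 0.108 = 0.015984
Sum = 0.135668.
P(T3 | evidence) = 0.015984 / 0.135668 ≈ 0.1178.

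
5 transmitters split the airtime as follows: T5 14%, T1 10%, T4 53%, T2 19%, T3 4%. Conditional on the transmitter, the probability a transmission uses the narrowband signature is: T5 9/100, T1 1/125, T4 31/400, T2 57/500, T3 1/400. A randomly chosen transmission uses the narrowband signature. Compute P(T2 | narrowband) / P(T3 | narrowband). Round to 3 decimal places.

216.600

Prior × likelihood for each hypothesis:
  T5: 0.14 × 0.09 = 0.0126
  T1: 0.1 × 0.008 = 0.0008
  T4: 0.53 × 0.0775 = 0.041075
  T2: 0.19 × 0.114 = 0.02166
  T3: 0.04 × 0.0025 = 0.0001
Normalizing constant = 0.076235.
The ratio is 0.02166 / 0.0001 (the normalizer cancels) = 216.600.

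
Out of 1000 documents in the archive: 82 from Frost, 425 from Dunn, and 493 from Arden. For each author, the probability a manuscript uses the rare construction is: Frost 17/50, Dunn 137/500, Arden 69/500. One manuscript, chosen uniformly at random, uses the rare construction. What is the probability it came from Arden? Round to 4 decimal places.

0.3204

Compute prior × likelihood for every hypothesis:
  Frost: 0.082 × 0.34 = 0.02788
  Dunn: 0.425 × 0.274 = 0.11645
  Arden: 0.493 × 0.138 = 0.068034
Sum = 0.212364.
P(Arden | evidence) = 0.068034 / 0.212364 ≈ 0.3204.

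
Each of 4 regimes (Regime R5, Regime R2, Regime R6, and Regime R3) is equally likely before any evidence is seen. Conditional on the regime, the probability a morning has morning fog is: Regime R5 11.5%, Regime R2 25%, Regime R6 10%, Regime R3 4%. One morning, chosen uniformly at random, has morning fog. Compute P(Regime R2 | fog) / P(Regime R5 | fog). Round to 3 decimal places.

2.174

With a uniform prior (1/4 each), posterior ∝ likelihood:
  Regime R5: 0.115
  Regime R2: 0.25
  Regime R6: 0.1
  Regime R3: 0.04
Total = 0.505.
The ratio is 0.25 / 0.115 (the normalizer cancels) = 2.174.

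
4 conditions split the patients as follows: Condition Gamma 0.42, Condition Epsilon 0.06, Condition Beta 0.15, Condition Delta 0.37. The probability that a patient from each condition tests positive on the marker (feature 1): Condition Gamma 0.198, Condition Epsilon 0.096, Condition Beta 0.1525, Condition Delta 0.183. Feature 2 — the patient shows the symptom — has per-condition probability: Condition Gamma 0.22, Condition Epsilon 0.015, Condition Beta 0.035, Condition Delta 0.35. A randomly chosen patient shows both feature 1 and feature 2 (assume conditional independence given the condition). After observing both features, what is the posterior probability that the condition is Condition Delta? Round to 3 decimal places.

Compute prior × likelihood for every hypothesis:
  Condition Gamma: 0.42 × 0.198 × 0.22 = 0.0182952
  Condition Epsilon: 0.06 × 0.096 × 0.015 = 0.0000864
  Condition Beta: 0.15 × 0.1525 × 0.035 = 0.000800625
  Condition Delta: 0.37 × 0.183 × 0.35 = 0.0236985
Normalizing constant = 0.042880725.
P(Condition Delta | evidence) = 0.0236985 / 0.042880725 ≈ 0.553.

0.553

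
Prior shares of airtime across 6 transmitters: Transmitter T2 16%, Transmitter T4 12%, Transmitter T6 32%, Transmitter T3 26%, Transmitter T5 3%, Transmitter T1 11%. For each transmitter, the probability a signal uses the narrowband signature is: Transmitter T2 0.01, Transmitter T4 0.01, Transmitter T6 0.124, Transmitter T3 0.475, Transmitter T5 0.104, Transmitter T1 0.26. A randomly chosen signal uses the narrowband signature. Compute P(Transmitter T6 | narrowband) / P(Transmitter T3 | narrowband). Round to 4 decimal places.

Compute prior × likelihood for every hypothesis:
  Transmitter T2: 0.16 × 0.01 = 0.0016
  Transmitter T4: 0.12 × 0.01 = 0.0012
  Transmitter T6: 0.32 × 0.124 = 0.03968
  Transmitter T3: 0.26 × 0.475 = 0.1235
  Transmitter T5: 0.03 × 0.104 = 0.00312
  Transmitter T1: 0.11 × 0.26 = 0.0286
Sum = 0.1977.
The ratio is 0.03968 / 0.1235 (the normalizer cancels) = 0.3213.

0.3213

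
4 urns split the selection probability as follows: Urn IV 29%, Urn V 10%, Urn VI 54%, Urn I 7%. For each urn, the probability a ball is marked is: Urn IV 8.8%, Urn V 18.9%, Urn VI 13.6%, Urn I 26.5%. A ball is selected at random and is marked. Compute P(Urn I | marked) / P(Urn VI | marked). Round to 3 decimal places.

Unnormalized posteriors (prior × likelihood):
  Urn IV: 0.29 × 0.088 = 0.02552
  Urn V: 0.1 × 0.189 = 0.0189
  Urn VI: 0.54 × 0.136 = 0.07344
  Urn I: 0.07 × 0.265 = 0.01855
Sum = 0.13641.
The ratio is 0.01855 / 0.07344 (the normalizer cancels) = 0.253.

0.253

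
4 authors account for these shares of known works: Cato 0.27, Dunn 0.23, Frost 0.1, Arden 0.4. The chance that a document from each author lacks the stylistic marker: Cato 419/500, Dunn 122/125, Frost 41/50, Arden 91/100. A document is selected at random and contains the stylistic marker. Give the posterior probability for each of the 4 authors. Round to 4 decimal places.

Taking complements, P(marker | each) = Cato 0.162, Dunn 0.024, Frost 0.18, Arden 0.09.
Compute prior × likelihood for every hypothesis:
  Cato: 0.27 × 0.162 = 0.04374
  Dunn: 0.23 × 0.024 = 0.00552
  Frost: 0.1 × 0.18 = 0.018
  Arden: 0.4 × 0.09 = 0.036
Sum = 0.10326.
P(Cato | marker) = 0.04374/0.10326 ≈ 0.4236
P(Dunn | marker) = 0.00552/0.10326 ≈ 0.0535
P(Frost | marker) = 0.018/0.10326 ≈ 0.1743
P(Arden | marker) = 0.036/0.10326 ≈ 0.3486

Cato 0.4236, Dunn 0.0535, Frost 0.1743, Arden 0.3486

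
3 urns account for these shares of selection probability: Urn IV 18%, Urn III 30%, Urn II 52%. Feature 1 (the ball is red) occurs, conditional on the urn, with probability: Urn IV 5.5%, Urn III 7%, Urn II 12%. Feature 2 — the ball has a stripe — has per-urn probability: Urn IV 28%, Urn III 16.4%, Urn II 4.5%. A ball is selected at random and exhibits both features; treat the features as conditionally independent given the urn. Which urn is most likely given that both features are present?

By Bayes' rule, posterior ∝ prior × likelihood:
  Urn IV: 0.18 × 0.055 × 0.28 = 0.002772
  Urn III: 0.3 × 0.07 × 0.164 = 0.003444
  Urn II: 0.52 × 0.12 × 0.045 = 0.002808
Sum = 0.009024.
Largest term belongs to Urn III, so Urn III is most probable.

Urn III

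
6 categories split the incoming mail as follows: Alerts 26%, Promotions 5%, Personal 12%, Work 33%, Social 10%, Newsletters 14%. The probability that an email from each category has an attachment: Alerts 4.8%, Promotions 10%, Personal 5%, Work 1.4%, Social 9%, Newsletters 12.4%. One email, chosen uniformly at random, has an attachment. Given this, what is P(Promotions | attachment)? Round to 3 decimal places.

By Bayes' rule, posterior ∝ prior × likelihood:
  Alerts: 0.26 × 0.048 = 0.01248
  Promotions: 0.05 × 0.1 = 0.005
  Personal: 0.12 × 0.05 = 0.006
  Work: 0.33 × 0.014 = 0.00462
  Social: 0.1 × 0.09 = 0.009
  Newsletters: 0.14 × 0.124 = 0.01736
Total = 0.05446.
P(Promotions | evidence) = 0.005 / 0.05446 ≈ 0.092.

0.092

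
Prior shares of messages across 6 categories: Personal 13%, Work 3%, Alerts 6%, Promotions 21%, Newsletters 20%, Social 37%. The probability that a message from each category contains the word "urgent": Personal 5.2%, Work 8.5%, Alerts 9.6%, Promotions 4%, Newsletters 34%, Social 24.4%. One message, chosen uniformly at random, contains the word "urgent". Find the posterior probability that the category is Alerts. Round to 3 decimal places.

0.032

Compute prior × likelihood for every hypothesis:
  Personal: 0.13 × 0.052 = 0.00676
  Work: 0.03 × 0.085 = 0.00255
  Alerts: 0.06 × 0.096 = 0.00576
  Promotions: 0.21 × 0.04 = 0.0084
  Newsletters: 0.2 × 0.34 = 0.068
  Social: 0.37 × 0.244 = 0.09028
Sum = 0.18175.
P(Alerts | evidence) = 0.00576 / 0.18175 ≈ 0.032.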